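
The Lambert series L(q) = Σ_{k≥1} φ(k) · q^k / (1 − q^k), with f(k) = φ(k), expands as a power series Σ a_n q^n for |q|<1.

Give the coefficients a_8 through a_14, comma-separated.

d|8:{8,4,2,1}  Σφ=4+2+1+1=8
d|9:{9,3,1}  Σφ=6+2+1=9
n=10: 1·10 2·5 5·2 10·1  φ→[1+1+4+4]=10
[q^11] φ(1)=1,φ(11)=10 ⇒ 11
[q^12] φ(12)=4,φ(6)=2,φ(4)=2,φ(3)=2,φ(2)=1,φ(1)=1 ⇒ 12
[q^13] φ(1)=1,φ(13)=12 ⇒ 13
n=14: 1·14 2·7 7·2 14·1  φ→[1+1+6+6]=14

8, 9, 10, 11, 12, 13, 14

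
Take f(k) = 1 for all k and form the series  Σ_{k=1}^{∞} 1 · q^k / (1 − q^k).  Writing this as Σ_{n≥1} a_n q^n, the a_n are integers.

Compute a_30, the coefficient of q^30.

d|30:{1,2,3,5,6,10,15,30}  Σf=1+1+1+1+1+1+1+1=8

a_30 = 8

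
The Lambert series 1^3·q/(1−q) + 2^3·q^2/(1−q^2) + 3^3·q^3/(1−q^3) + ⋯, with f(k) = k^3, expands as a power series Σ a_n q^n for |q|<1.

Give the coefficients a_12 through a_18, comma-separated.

[q^12] f(12)=1728,f(6)=216,f(4)=64,f(3)=27,f(2)=8,f(1)=1 ⇒ 2044
n=13: 13·1 1·13  f→[2197+1]=2198
[q^14] f(1)=1,f(2)=8,f(7)=343,f(14)=2744 ⇒ 3096
[q^15] f(15)=3375,f(5)=125,f(3)=27,f(1)=1 ⇒ 3528
d|16:{1,2,4,8,16}  Σf=1+8+64+512+4096=4681
n=17: 1·17 17·1  f→[1+4913]=4914
q^18  k|18↦f(k): 18:5832 9:729 6:216 3:27 2:8 1:1  a_18=6813

2044, 2198, 3096, 3528, 4681, 4914, 6813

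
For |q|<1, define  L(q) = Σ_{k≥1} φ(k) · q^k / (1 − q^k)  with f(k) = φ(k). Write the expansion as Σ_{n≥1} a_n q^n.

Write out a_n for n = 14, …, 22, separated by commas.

d|14:{1,2,7,14}  Σφ=1+1+6+6=14
[q^15] φ(15)=8,φ(5)=4,φ(3)=2,φ(1)=1 ⇒ 15
q^16  k|16↦φ(k): 16:8 8:4 4:2 2:1 1:1  a_16=16
[q^17] φ(1)=1,φ(17)=16 ⇒ 17
q^18  k|18↦φ(k): 1:1 2:1 3:2 6:2 9:6 18:6  a_18=18
n=19: 1·19 19·1  φ→[1+18]=19
d|20:{20,10,5,4,2,1}  Σφ=8+4+4+2+1+1=20
d|21:{1,3,7,21}  Σφ=1+2+6+12=21
[q^22] φ(22)=10,φ(11)=10,φ(2)=1,φ(1)=1 ⇒ 22

14, 15, 16, 17, 18, 19, 20, 21, 22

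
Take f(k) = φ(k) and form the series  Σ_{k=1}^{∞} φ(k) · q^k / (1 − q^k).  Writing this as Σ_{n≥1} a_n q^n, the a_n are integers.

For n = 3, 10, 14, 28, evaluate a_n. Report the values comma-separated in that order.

n=3: 3·1 1·3  φ→[2+1]=3
[q^10] φ(10)=4,φ(5)=4,φ(2)=1,φ(1)=1 ⇒ 10
q^14  k|14↦φ(k): 1:1 2:1 7:6 14:6  a_14=14
[q^28] φ(28)=12,φ(14)=6,φ(7)=6,φ(4)=2,φ(2)=1,φ(1)=1 ⇒ 28

3, 10, 14, 28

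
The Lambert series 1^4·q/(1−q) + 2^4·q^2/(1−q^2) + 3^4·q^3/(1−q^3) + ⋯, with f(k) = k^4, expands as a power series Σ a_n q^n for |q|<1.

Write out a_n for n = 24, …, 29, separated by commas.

358258, 391251, 485554, 538084, 655746, 707282

n=24: 24·1 12·2 8·3 6·4 4·6 3·8 2·12 1·24  f→[331776+20736+4096+1296+256+81+16+1]=358258
q^25  k|25↦f(k): 25:390625 5:625 1:1  a_25=391251
n=26: 26·1 13·2 2·13 1·26  f→[456976+28561+16+1]=485554
q^27  k|27↦f(k): 27:531441 9:6561 3:81 1:1  a_27=538084
q^28  k|28↦f(k): 1:1 2:16 4:256 7:2401 14:38416 28:614656  a_28=655746
[q^29] f(29)=707281,f(1)=1 ⇒ 707282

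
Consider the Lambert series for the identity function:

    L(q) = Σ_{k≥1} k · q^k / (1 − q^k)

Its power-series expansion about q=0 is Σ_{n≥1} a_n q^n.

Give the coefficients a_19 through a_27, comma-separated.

20, 42, 32, 36, 24, 60, 31, 42, 40

d|19:{19,1}  Σf=19+1=20
[q^20] f(1)=1,f(2)=2,f(4)=4,f(5)=5,f(10)=10,f(20)=20 ⇒ 42
q^21  k|21↦f(k): 1:1 3:3 7:7 21:21  a_21=32
[q^22] f(1)=1,f(2)=2,f(11)=11,f(22)=22 ⇒ 36
[q^23] f(23)=23,f(1)=1 ⇒ 24
q^24  k|24↦f(k): 24:24 12:12 8:8 6:6 4:4 3:3 2:2 1:1  a_24=60
d|25:{1,5,25}  Σf=1+5+25=31
n=26: 26·1 13·2 2·13 1·26  f→[26+13+2+1]=42
n=27: 1·27 3·9 9·3 27·1  f→[1+3+9+27]=40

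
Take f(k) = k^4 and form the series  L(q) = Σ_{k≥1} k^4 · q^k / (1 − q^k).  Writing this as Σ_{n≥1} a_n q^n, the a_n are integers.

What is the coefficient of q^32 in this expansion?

a_32 = 1118481

n=32: 1·32 2·16 4·8 8·4 16·2 32·1  f→[1+16+256+4096+65536+1048576]=1118481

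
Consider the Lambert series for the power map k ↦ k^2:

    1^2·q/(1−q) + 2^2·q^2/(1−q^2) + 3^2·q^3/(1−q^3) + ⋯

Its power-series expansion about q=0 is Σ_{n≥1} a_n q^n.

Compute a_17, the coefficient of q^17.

a_17 = 290

n=17: 1·17 17·1  f→[1+289]=290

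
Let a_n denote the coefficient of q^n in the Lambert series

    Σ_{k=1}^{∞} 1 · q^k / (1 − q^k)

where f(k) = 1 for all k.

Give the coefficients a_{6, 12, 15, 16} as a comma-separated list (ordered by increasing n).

n=6: 1·6 2·3 3·2 6·1  f→[1+1+1+1]=4
q^12  k|12↦f(k): 1:1 2:1 3:1 4:1 6:1 12:1  a_12=6
n=15: 1·15 3·5 5·3 15·1  f→[1+1+1+1]=4
d|16:{16,8,4,2,1}  Σf=1+1+1+1+1=5

4, 6, 4, 5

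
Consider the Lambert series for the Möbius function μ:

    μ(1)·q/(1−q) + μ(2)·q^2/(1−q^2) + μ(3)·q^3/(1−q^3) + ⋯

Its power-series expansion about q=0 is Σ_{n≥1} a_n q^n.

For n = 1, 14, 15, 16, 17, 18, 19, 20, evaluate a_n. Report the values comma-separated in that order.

d|1:{1}  Σμ=1=1
[q^14] μ(14)=1,μ(7)=-1,μ(2)=-1,μ(1)=1 ⇒ 0
d|15:{15,5,3,1}  Σμ=1+(-1)+(-1)+1=0
q^16  k|16↦μ(k): 1:1 2:-1 4:0 8:0 16:0  a_16=0
[q^17] μ(1)=1,μ(17)=-1 ⇒ 0
d|18:{18,9,6,3,2,1}  Σμ=0+0+1+(-1)+(-1)+1=0
[q^19] μ(19)=-1,μ(1)=1 ⇒ 0
n=20: 20·1 10·2 5·4 4·5 2·10 1·20  μ→[0+1+(-1)+0+(-1)+1]=0

1, 0, 0, 0, 0, 0, 0, 0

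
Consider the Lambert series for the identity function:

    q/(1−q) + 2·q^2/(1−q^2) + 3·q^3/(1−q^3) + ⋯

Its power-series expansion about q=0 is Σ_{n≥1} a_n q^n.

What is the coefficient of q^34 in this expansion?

a_34 = 54

[q^34] f(1)=1,f(2)=2,f(17)=17,f(34)=34 ⇒ 54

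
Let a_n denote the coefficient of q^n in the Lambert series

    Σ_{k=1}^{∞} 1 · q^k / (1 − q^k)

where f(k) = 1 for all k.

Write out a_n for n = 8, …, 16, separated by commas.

4, 3, 4, 2, 6, 2, 4, 4, 5

d|8:{1,2,4,8}  Σf=1+1+1+1=4
[q^9] f(1)=1,f(3)=1,f(9)=1 ⇒ 3
q^10  k|10↦f(k): 1:1 2:1 5:1 10:1  a_10=4
[q^11] f(1)=1,f(11)=1 ⇒ 2
d|12:{12,6,4,3,2,1}  Σf=1+1+1+1+1+1=6
[q^13] f(13)=1,f(1)=1 ⇒ 2
n=14: 14·1 7·2 2·7 1·14  f→[1+1+1+1]=4
q^15  k|15↦f(k): 15:1 5:1 3:1 1:1  a_15=4
q^16  k|16↦f(k): 1:1 2:1 4:1 8:1 16:1  a_16=5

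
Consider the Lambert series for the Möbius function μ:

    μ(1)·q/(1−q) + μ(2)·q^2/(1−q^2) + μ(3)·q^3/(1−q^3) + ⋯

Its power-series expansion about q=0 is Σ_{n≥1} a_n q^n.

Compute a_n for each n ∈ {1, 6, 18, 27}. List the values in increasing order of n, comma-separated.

q^1  k|1↦μ(k): 1:1  a_1=1
[q^6] μ(1)=1,μ(2)=-1,μ(3)=-1,μ(6)=1 ⇒ 0
q^18  k|18↦μ(k): 1:1 2:-1 3:-1 6:1 9:0 18:0  a_18=0
d|27:{27,9,3,1}  Σμ=0+0+(-1)+1=0

1, 0, 0, 0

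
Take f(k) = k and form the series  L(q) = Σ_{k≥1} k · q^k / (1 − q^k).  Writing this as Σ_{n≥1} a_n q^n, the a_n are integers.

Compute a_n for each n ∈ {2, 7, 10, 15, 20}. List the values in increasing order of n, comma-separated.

q^2  k|2↦f(k): 1:1 2:2  a_2=3
[q^7] f(1)=1,f(7)=7 ⇒ 8
d|10:{1,2,5,10}  Σf=1+2+5+10=18
q^15  k|15↦f(k): 1:1 3:3 5:5 15:15  a_15=24
[q^20] f(20)=20,f(10)=10,f(5)=5,f(4)=4,f(2)=2,f(1)=1 ⇒ 42

3, 8, 18, 24, 42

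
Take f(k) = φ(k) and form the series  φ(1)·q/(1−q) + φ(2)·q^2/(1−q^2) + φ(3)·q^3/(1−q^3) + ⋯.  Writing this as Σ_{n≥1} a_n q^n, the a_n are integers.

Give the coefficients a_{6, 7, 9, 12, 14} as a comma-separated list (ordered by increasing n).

n=6: 6·1 3·2 2·3 1·6  φ→[2+2+1+1]=6
d|7:{1,7}  Σφ=1+6=7
q^9  k|9↦φ(k): 9:6 3:2 1:1  a_9=9
n=12: 12·1 6·2 4·3 3·4 2·6 1·12  φ→[4+2+2+2+1+1]=12
d|14:{14,7,2,1}  Σφ=6+6+1+1=14

6, 7, 9, 12, 14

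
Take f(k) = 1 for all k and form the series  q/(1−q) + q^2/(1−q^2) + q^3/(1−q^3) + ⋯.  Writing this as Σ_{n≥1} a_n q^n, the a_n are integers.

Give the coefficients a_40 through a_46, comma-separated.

8, 2, 8, 2, 6, 6, 4

d|40:{1,2,4,5,8,10,20,40}  Σf=1+1+1+1+1+1+1+1=8
q^41  k|41↦f(k): 1:1 41:1  a_41=2
[q^42] f(42)=1,f(21)=1,f(14)=1,f(7)=1,f(6)=1,f(3)=1,f(2)=1,f(1)=1 ⇒ 8
[q^43] f(1)=1,f(43)=1 ⇒ 2
q^44  k|44↦f(k): 1:1 2:1 4:1 11:1 22:1 44:1  a_44=6
d|45:{45,15,9,5,3,1}  Σf=1+1+1+1+1+1=6
n=46: 1·46 2·23 23·2 46·1  f→[1+1+1+1]=4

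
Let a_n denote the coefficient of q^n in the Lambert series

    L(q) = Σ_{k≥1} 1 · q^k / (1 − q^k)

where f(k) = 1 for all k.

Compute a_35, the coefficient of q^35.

d|35:{35,7,5,1}  Σf=1+1+1+1=4

a_35 = 4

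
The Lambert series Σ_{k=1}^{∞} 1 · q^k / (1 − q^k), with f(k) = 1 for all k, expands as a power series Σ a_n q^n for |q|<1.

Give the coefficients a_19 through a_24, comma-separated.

2, 6, 4, 4, 2, 8

[q^19] f(19)=1,f(1)=1 ⇒ 2
d|20:{20,10,5,4,2,1}  Σf=1+1+1+1+1+1=6
q^21  k|21↦f(k): 1:1 3:1 7:1 21:1  a_21=4
n=22: 1·22 2·11 11·2 22·1  f→[1+1+1+1]=4
[q^23] f(1)=1,f(23)=1 ⇒ 2
d|24:{1,2,3,4,6,8,12,24}  Σf=1+1+1+1+1+1+1+1=8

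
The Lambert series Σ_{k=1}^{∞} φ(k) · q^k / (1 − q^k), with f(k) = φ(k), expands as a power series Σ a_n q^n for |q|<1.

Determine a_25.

d|25:{1,5,25}  Σφ=1+4+20=25

a_25 = 25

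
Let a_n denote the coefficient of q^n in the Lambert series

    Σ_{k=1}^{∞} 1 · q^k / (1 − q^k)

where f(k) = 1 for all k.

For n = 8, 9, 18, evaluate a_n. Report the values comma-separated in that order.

4, 3, 6

q^8  k|8↦f(k): 8:1 4:1 2:1 1:1  a_8=4
n=9: 1·9 3·3 9·1  f→[1+1+1]=3
[q^18] f(18)=1,f(9)=1,f(6)=1,f(3)=1,f(2)=1,f(1)=1 ⇒ 6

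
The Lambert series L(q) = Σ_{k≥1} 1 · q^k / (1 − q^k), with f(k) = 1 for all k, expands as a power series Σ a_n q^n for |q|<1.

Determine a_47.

[q^47] f(1)=1,f(47)=1 ⇒ 2

a_47 = 2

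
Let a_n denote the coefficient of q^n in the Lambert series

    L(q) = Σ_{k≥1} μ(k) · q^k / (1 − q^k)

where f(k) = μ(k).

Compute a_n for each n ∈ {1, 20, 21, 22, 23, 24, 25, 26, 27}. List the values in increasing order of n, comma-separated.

q^1  k|1↦μ(k): 1:1  a_1=1
n=20: 20·1 10·2 5·4 4·5 2·10 1·20  μ→[0+1+(-1)+0+(-1)+1]=0
n=21: 21·1 7·3 3·7 1·21  μ→[1+(-1)+(-1)+1]=0
[q^22] μ(1)=1,μ(2)=-1,μ(11)=-1,μ(22)=1 ⇒ 0
q^23  k|23↦μ(k): 23:-1 1:1  a_23=0
n=24: 1·24 2·12 3·8 4·6 6·4 8·3 12·2 24·1  μ→[1+(-1)+(-1)+0+1+0+0+0]=0
n=25: 1·25 5·5 25·1  μ→[1+(-1)+0]=0
[q^26] μ(1)=1,μ(2)=-1,μ(13)=-1,μ(26)=1 ⇒ 0
d|27:{1,3,9,27}  Σμ=1+(-1)+0+0=0

1, 0, 0, 0, 0, 0, 0, 0, 0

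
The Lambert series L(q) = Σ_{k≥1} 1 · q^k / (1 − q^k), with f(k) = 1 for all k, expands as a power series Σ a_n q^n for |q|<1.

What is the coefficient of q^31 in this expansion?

a_31 = 2

d|31:{1,31}  Σf=1+1=2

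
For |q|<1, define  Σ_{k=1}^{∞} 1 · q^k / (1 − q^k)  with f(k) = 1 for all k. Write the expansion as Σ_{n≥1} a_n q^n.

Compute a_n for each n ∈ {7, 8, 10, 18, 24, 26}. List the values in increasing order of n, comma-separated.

2, 4, 4, 6, 8, 4

d|7:{1,7}  Σf=1+1=2
d|8:{1,2,4,8}  Σf=1+1+1+1=4
q^10  k|10↦f(k): 1:1 2:1 5:1 10:1  a_10=4
[q^18] f(18)=1,f(9)=1,f(6)=1,f(3)=1,f(2)=1,f(1)=1 ⇒ 6
q^24  k|24↦f(k): 24:1 12:1 8:1 6:1 4:1 3:1 2:1 1:1  a_24=8
n=26: 26·1 13·2 2·13 1·26  f→[1+1+1+1]=4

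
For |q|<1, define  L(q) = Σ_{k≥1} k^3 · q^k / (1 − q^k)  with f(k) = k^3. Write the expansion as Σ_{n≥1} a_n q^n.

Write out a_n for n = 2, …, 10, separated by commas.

9, 28, 73, 126, 252, 344, 585, 757, 1134

[q^2] f(1)=1,f(2)=8 ⇒ 9
[q^3] f(1)=1,f(3)=27 ⇒ 28
d|4:{1,2,4}  Σf=1+8+64=73
n=5: 1·5 5·1  f→[1+125]=126
q^6  k|6↦f(k): 1:1 2:8 3:27 6:216  a_6=252
[q^7] f(1)=1,f(7)=343 ⇒ 344
[q^8] f(8)=512,f(4)=64,f(2)=8,f(1)=1 ⇒ 585
[q^9] f(1)=1,f(3)=27,f(9)=729 ⇒ 757
q^10  k|10↦f(k): 10:1000 5:125 2:8 1:1  a_10=1134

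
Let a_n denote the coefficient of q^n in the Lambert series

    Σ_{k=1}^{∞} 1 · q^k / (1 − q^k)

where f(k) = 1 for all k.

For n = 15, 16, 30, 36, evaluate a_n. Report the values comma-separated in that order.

4, 5, 8, 9

d|15:{15,5,3,1}  Σf=1+1+1+1=4
d|16:{16,8,4,2,1}  Σf=1+1+1+1+1=5
q^30  k|30↦f(k): 1:1 2:1 3:1 5:1 6:1 10:1 15:1 30:1  a_30=8
n=36: 36·1 18·2 12·3 9·4 6·6 4·9 3·12 2·18 1·36  f→[1+1+1+1+1+1+1+1+1]=9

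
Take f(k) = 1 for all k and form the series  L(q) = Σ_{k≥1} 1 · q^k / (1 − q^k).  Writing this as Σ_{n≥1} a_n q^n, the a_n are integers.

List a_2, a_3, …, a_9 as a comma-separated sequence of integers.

2, 2, 3, 2, 4, 2, 4, 3

q^2  k|2↦f(k): 2:1 1:1  a_2=2
d|3:{1,3}  Σf=1+1=2
d|4:{4,2,1}  Σf=1+1+1=3
q^5  k|5↦f(k): 5:1 1:1  a_5=2
q^6  k|6↦f(k): 1:1 2:1 3:1 6:1  a_6=4
q^7  k|7↦f(k): 1:1 7:1  a_7=2
q^8  k|8↦f(k): 8:1 4:1 2:1 1:1  a_8=4
[q^9] f(1)=1,f(3)=1,f(9)=1 ⇒ 3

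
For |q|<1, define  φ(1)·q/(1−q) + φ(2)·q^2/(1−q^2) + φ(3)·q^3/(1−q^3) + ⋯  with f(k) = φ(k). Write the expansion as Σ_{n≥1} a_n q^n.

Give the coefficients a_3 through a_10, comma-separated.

n=3: 3·1 1·3  φ→[2+1]=3
[q^4] φ(1)=1,φ(2)=1,φ(4)=2 ⇒ 4
d|5:{5,1}  Σφ=4+1=5
q^6  k|6↦φ(k): 1:1 2:1 3:2 6:2  a_6=6
n=7: 1·7 7·1  φ→[1+6]=7
[q^8] φ(8)=4,φ(4)=2,φ(2)=1,φ(1)=1 ⇒ 8
[q^9] φ(1)=1,φ(3)=2,φ(9)=6 ⇒ 9
d|10:{1,2,5,10}  Σφ=1+1+4+4=10

3, 4, 5, 6, 7, 8, 9, 10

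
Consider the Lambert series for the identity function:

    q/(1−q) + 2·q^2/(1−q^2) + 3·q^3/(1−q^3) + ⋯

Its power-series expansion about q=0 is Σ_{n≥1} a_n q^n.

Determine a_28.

a_28 = 56

q^28  k|28↦f(k): 1:1 2:2 4:4 7:7 14:14 28:28  a_28=56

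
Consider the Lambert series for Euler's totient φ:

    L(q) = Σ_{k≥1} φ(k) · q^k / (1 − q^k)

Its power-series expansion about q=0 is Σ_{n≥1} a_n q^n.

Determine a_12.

n=12: 12·1 6·2 4·3 3·4 2·6 1·12  φ→[4+2+2+2+1+1]=12

a_12 = 12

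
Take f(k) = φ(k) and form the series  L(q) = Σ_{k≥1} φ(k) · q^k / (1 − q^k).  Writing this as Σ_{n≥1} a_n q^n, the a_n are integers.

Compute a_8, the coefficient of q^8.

q^8  k|8↦φ(k): 1:1 2:1 4:2 8:4  a_8=8

a_8 = 8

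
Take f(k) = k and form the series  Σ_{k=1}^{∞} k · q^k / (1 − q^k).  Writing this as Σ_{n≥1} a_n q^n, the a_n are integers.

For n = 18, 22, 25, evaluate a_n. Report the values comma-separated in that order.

39, 36, 31

n=18: 1·18 2·9 3·6 6·3 9·2 18·1  f→[1+2+3+6+9+18]=39
n=22: 22·1 11·2 2·11 1·22  f→[22+11+2+1]=36
n=25: 1·25 5·5 25·1  f→[1+5+25]=31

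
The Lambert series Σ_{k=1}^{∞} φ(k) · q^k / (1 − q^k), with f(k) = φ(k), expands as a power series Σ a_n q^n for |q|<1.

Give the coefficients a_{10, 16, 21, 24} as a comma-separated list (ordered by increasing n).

d|10:{1,2,5,10}  Σφ=1+1+4+4=10
d|16:{16,8,4,2,1}  Σφ=8+4+2+1+1=16
[q^21] φ(1)=1,φ(3)=2,φ(7)=6,φ(21)=12 ⇒ 21
n=24: 1·24 2·12 3·8 4·6 6·4 8·3 12·2 24·1  φ→[1+1+2+2+2+4+4+8]=24

10, 16, 21, 24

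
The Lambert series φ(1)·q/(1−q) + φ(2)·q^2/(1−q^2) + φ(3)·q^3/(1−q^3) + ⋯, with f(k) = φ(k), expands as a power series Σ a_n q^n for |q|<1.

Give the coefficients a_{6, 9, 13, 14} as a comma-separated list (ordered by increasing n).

[q^6] φ(6)=2,φ(3)=2,φ(2)=1,φ(1)=1 ⇒ 6
[q^9] φ(1)=1,φ(3)=2,φ(9)=6 ⇒ 9
n=13: 13·1 1·13  φ→[12+1]=13
n=14: 14·1 7·2 2·7 1·14  φ→[6+6+1+1]=14

6, 9, 13, 14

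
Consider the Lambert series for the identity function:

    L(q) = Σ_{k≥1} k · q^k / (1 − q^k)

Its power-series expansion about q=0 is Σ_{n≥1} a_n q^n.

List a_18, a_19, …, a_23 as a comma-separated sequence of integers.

39, 20, 42, 32, 36, 24

d|18:{1,2,3,6,9,18}  Σf=1+2+3+6+9+18=39
[q^19] f(19)=19,f(1)=1 ⇒ 20
q^20  k|20↦f(k): 20:20 10:10 5:5 4:4 2:2 1:1  a_20=42
q^21  k|21↦f(k): 1:1 3:3 7:7 21:21  a_21=32
q^22  k|22↦f(k): 1:1 2:2 11:11 22:22  a_22=36
[q^23] f(23)=23,f(1)=1 ⇒ 24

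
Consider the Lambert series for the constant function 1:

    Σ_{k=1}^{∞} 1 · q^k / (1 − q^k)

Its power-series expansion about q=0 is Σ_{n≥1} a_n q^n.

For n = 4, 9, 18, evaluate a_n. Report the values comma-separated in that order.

q^4  k|4↦f(k): 4:1 2:1 1:1  a_4=3
n=9: 9·1 3·3 1·9  f→[1+1+1]=3
n=18: 1·18 2·9 3·6 6·3 9·2 18·1  f→[1+1+1+1+1+1]=6

3, 3, 6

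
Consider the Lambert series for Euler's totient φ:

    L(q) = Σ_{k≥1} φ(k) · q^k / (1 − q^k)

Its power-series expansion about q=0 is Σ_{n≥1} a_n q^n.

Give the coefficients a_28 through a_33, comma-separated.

d|28:{1,2,4,7,14,28}  Σφ=1+1+2+6+6+12=28
n=29: 1·29 29·1  φ→[1+28]=29
q^30  k|30↦φ(k): 1:1 2:1 3:2 5:4 6:2 10:4 15:8 30:8  a_30=30
[q^31] φ(31)=30,φ(1)=1 ⇒ 31
d|32:{1,2,4,8,16,32}  Σφ=1+1+2+4+8+16=32
q^33  k|33↦φ(k): 1:1 3:2 11:10 33:20  a_33=33

28, 29, 30, 31, 32, 33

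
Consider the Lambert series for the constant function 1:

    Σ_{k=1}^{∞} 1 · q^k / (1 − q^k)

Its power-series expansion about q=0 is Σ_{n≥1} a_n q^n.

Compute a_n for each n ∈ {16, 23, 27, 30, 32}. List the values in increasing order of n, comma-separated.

[q^16] f(1)=1,f(2)=1,f(4)=1,f(8)=1,f(16)=1 ⇒ 5
n=23: 23·1 1·23  f→[1+1]=2
[q^27] f(1)=1,f(3)=1,f(9)=1,f(27)=1 ⇒ 4
d|30:{1,2,3,5,6,10,15,30}  Σf=1+1+1+1+1+1+1+1=8
[q^32] f(32)=1,f(16)=1,f(8)=1,f(4)=1,f(2)=1,f(1)=1 ⇒ 6

5, 2, 4, 8, 6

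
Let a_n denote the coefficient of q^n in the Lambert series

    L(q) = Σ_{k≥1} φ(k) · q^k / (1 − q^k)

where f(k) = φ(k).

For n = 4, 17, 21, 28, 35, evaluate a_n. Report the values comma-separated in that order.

d|4:{1,2,4}  Σφ=1+1+2=4
q^17  k|17↦φ(k): 17:16 1:1  a_17=17
d|21:{21,7,3,1}  Σφ=12+6+2+1=21
[q^28] φ(1)=1,φ(2)=1,φ(4)=2,φ(7)=6,φ(14)=6,φ(28)=12 ⇒ 28
[q^35] φ(35)=24,φ(7)=6,φ(5)=4,φ(1)=1 ⇒ 35

4, 17, 21, 28, 35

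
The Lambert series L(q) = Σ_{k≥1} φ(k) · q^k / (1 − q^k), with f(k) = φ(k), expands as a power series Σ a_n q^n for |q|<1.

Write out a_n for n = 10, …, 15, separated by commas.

n=10: 10·1 5·2 2·5 1·10  φ→[4+4+1+1]=10
q^11  k|11↦φ(k): 11:10 1:1  a_11=11
q^12  k|12↦φ(k): 12:4 6:2 4:2 3:2 2:1 1:1  a_12=12
[q^13] φ(13)=12,φ(1)=1 ⇒ 13
n=14: 14·1 7·2 2·7 1·14  φ→[6+6+1+1]=14
d|15:{15,5,3,1}  Σφ=8+4+2+1=15

10, 11, 12, 13, 14, 15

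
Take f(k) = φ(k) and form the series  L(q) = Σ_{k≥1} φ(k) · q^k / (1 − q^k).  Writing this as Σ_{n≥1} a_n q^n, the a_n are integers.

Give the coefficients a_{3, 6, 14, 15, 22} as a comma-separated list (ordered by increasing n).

q^3  k|3↦φ(k): 1:1 3:2  a_3=3
q^6  k|6↦φ(k): 1:1 2:1 3:2 6:2  a_6=6
n=14: 14·1 7·2 2·7 1·14  φ→[6+6+1+1]=14
q^15  k|15↦φ(k): 1:1 3:2 5:4 15:8  a_15=15
[q^22] φ(22)=10,φ(11)=10,φ(2)=1,φ(1)=1 ⇒ 22

3, 6, 14, 15, 22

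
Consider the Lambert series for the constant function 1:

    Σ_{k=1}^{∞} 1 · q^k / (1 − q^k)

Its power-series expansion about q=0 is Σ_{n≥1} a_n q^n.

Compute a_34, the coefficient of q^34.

a_34 = 4

d|34:{34,17,2,1}  Σf=1+1+1+1=4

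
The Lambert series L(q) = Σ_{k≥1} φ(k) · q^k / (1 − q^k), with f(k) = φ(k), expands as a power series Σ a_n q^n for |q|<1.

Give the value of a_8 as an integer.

n=8: 8·1 4·2 2·4 1·8  φ→[4+2+1+1]=8

a_8 = 8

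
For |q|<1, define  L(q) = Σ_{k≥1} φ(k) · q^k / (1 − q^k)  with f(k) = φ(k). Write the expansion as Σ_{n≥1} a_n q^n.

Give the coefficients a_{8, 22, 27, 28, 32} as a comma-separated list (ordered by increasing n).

n=8: 8·1 4·2 2·4 1·8  φ→[4+2+1+1]=8
q^22  k|22↦φ(k): 22:10 11:10 2:1 1:1  a_22=22
[q^27] φ(27)=18,φ(9)=6,φ(3)=2,φ(1)=1 ⇒ 27
n=28: 1·28 2·14 4·7 7·4 14·2 28·1  φ→[1+1+2+6+6+12]=28
d|32:{1,2,4,8,16,32}  Σφ=1+1+2+4+8+16=32

8, 22, 27, 28, 32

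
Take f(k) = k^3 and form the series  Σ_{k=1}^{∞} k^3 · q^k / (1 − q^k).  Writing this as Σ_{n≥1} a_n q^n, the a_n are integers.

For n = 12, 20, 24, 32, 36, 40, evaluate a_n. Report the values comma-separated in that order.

q^12  k|12↦f(k): 12:1728 6:216 4:64 3:27 2:8 1:1  a_12=2044
[q^20] f(1)=1,f(2)=8,f(4)=64,f(5)=125,f(10)=1000,f(20)=8000 ⇒ 9198
[q^24] f(24)=13824,f(12)=1728,f(8)=512,f(6)=216,f(4)=64,f(3)=27,f(2)=8,f(1)=1 ⇒ 16380
d|32:{32,16,8,4,2,1}  Σf=32768+4096+512+64+8+1=37449
[q^36] f(1)=1,f(2)=8,f(3)=27,f(4)=64,f(6)=216,f(9)=729,f(12)=1728,f(18)=5832,f(36)=46656 ⇒ 55261
q^40  k|40↦f(k): 1:1 2:8 4:64 5:125 8:512 10:1000 20:8000 40:64000  a_40=73710

2044, 9198, 16380, 37449, 55261, 73710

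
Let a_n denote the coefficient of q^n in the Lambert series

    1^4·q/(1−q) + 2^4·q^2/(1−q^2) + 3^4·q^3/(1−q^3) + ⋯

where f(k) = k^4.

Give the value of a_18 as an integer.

a_18 = 112931

q^18  k|18↦f(k): 1:1 2:16 3:81 6:1296 9:6561 18:104976  a_18=112931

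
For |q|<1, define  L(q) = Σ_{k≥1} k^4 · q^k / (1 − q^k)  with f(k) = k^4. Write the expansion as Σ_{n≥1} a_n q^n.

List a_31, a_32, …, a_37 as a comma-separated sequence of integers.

923522, 1118481, 1200644, 1419874, 1503652, 1813539, 1874162

n=31: 31·1 1·31  f→[923521+1]=923522
d|32:{32,16,8,4,2,1}  Σf=1048576+65536+4096+256+16+1=1118481
[q^33] f(33)=1185921,f(11)=14641,f(3)=81,f(1)=1 ⇒ 1200644
n=34: 34·1 17·2 2·17 1·34  f→[1336336+83521+16+1]=1419874
d|35:{35,7,5,1}  Σf=1500625+2401+625+1=1503652
d|36:{1,2,3,4,6,9,12,18,36}  Σf=1+16+81+256+1296+6561+20736+104976+1679616=1813539
q^37  k|37↦f(k): 37:1874161 1:1  a_37=1874162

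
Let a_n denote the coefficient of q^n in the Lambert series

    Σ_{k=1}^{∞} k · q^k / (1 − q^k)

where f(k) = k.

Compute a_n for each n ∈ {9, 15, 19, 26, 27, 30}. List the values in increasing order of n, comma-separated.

13, 24, 20, 42, 40, 72

[q^9] f(1)=1,f(3)=3,f(9)=9 ⇒ 13
q^15  k|15↦f(k): 15:15 5:5 3:3 1:1  a_15=24
n=19: 19·1 1·19  f→[19+1]=20
q^26  k|26↦f(k): 1:1 2:2 13:13 26:26  a_26=42
d|27:{1,3,9,27}  Σf=1+3+9+27=40
n=30: 1·30 2·15 3·10 5·6 6·5 10·3 15·2 30·1  f→[1+2+3+5+6+10+15+30]=72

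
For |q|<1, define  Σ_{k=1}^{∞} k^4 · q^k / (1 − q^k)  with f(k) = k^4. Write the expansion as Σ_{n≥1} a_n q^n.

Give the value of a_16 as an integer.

a_16 = 69905

n=16: 16·1 8·2 4·4 2·8 1·16  f→[65536+4096+256+16+1]=69905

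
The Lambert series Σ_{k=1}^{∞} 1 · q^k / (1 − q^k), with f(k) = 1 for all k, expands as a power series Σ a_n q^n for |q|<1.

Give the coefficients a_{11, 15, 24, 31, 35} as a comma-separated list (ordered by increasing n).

2, 4, 8, 2, 4

[q^11] f(11)=1,f(1)=1 ⇒ 2
n=15: 1·15 3·5 5·3 15·1  f→[1+1+1+1]=4
q^24  k|24↦f(k): 24:1 12:1 8:1 6:1 4:1 3:1 2:1 1:1  a_24=8
n=31: 31·1 1·31  f→[1+1]=2
[q^35] f(1)=1,f(5)=1,f(7)=1,f(35)=1 ⇒ 4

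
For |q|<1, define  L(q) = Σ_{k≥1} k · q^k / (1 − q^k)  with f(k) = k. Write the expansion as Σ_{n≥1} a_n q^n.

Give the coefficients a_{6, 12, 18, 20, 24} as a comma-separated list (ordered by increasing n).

q^6  k|6↦f(k): 1:1 2:2 3:3 6:6  a_6=12
n=12: 12·1 6·2 4·3 3·4 2·6 1·12  f→[12+6+4+3+2+1]=28
d|18:{18,9,6,3,2,1}  Σf=18+9+6+3+2+1=39
q^20  k|20↦f(k): 20:20 10:10 5:5 4:4 2:2 1:1  a_20=42
n=24: 24·1 12·2 8·3 6·4 4·6 3·8 2·12 1·24  f→[24+12+8+6+4+3+2+1]=60

12, 28, 39, 42, 60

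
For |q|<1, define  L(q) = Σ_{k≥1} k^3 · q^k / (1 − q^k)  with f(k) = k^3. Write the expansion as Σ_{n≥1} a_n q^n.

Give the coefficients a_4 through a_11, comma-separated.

[q^4] f(1)=1,f(2)=8,f(4)=64 ⇒ 73
d|5:{1,5}  Σf=1+125=126
[q^6] f(1)=1,f(2)=8,f(3)=27,f(6)=216 ⇒ 252
n=7: 1·7 7·1  f→[1+343]=344
d|8:{8,4,2,1}  Σf=512+64+8+1=585
[q^9] f(9)=729,f(3)=27,f(1)=1 ⇒ 757
n=10: 10·1 5·2 2·5 1·10  f→[1000+125+8+1]=1134
n=11: 1·11 11·1  f→[1+1331]=1332

73, 126, 252, 344, 585, 757, 1134, 1332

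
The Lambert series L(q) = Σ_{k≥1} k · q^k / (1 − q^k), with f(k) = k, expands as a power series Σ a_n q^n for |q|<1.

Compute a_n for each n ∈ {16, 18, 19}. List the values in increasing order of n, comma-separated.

[q^16] f(1)=1,f(2)=2,f(4)=4,f(8)=8,f(16)=16 ⇒ 31
d|18:{1,2,3,6,9,18}  Σf=1+2+3+6+9+18=39
q^19  k|19↦f(k): 19:19 1:1  a_19=20

31, 39, 20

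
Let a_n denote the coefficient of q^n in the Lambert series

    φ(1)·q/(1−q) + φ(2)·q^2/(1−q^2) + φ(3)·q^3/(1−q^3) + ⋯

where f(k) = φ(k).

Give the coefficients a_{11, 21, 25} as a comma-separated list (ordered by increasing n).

[q^11] φ(1)=1,φ(11)=10 ⇒ 11
[q^21] φ(1)=1,φ(3)=2,φ(7)=6,φ(21)=12 ⇒ 21
n=25: 1·25 5·5 25·1  φ→[1+4+20]=25

11, 21, 25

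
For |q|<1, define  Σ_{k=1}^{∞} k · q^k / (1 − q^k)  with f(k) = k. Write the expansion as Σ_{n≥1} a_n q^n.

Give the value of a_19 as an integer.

a_19 = 20

n=19: 19·1 1·19  f→[19+1]=20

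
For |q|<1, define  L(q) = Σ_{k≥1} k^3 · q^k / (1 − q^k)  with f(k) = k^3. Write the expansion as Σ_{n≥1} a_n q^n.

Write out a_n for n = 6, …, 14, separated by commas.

252, 344, 585, 757, 1134, 1332, 2044, 2198, 3096

d|6:{6,3,2,1}  Σf=216+27+8+1=252
[q^7] f(1)=1,f(7)=343 ⇒ 344
d|8:{1,2,4,8}  Σf=1+8+64+512=585
n=9: 1·9 3·3 9·1  f→[1+27+729]=757
q^10  k|10↦f(k): 10:1000 5:125 2:8 1:1  a_10=1134
[q^11] f(1)=1,f(11)=1331 ⇒ 1332
d|12:{12,6,4,3,2,1}  Σf=1728+216+64+27+8+1=2044
q^13  k|13↦f(k): 1:1 13:2197  a_13=2198
d|14:{14,7,2,1}  Σf=2744+343+8+1=3096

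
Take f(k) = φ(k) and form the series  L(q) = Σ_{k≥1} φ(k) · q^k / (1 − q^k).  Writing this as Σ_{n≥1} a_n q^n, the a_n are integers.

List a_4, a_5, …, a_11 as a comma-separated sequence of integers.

[q^4] φ(1)=1,φ(2)=1,φ(4)=2 ⇒ 4
q^5  k|5↦φ(k): 1:1 5:4  a_5=5
d|6:{1,2,3,6}  Σφ=1+1+2+2=6
n=7: 7·1 1·7  φ→[6+1]=7
n=8: 1·8 2·4 4·2 8·1  φ→[1+1+2+4]=8
q^9  k|9↦φ(k): 1:1 3:2 9:6  a_9=9
n=10: 1·10 2·5 5·2 10·1  φ→[1+1+4+4]=10
n=11: 1·11 11·1  φ→[1+10]=11

4, 5, 6, 7, 8, 9, 10, 11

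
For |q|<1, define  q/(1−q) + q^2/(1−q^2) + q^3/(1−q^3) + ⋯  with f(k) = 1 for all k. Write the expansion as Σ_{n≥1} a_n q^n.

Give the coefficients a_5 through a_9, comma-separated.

2, 4, 2, 4, 3

q^5  k|5↦f(k): 1:1 5:1  a_5=2
[q^6] f(1)=1,f(2)=1,f(3)=1,f(6)=1 ⇒ 4
n=7: 7·1 1·7  f→[1+1]=2
n=8: 8·1 4·2 2·4 1·8  f→[1+1+1+1]=4
n=9: 9·1 3·3 1·9  f→[1+1+1]=3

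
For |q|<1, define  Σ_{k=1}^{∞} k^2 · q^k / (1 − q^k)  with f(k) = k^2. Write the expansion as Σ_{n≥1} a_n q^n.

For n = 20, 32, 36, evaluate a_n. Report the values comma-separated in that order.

d|20:{1,2,4,5,10,20}  Σf=1+4+16+25+100+400=546
d|32:{1,2,4,8,16,32}  Σf=1+4+16+64+256+1024=1365
n=36: 1·36 2·18 3·12 4·9 6·6 9·4 12·3 18·2 36·1  f→[1+4+9+16+36+81+144+324+1296]=1911

546, 1365, 1911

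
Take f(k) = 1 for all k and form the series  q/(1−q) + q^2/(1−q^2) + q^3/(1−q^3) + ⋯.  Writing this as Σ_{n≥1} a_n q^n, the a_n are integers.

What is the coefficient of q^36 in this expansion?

d|36:{36,18,12,9,6,4,3,2,1}  Σf=1+1+1+1+1+1+1+1+1=9

a_36 = 9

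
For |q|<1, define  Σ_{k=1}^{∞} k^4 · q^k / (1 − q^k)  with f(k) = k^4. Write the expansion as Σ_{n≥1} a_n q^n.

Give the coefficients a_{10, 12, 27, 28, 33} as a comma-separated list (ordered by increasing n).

10642, 22386, 538084, 655746, 1200644

[q^10] f(10)=10000,f(5)=625,f(2)=16,f(1)=1 ⇒ 10642
[q^12] f(1)=1,f(2)=16,f(3)=81,f(4)=256,f(6)=1296,f(12)=20736 ⇒ 22386
d|27:{1,3,9,27}  Σf=1+81+6561+531441=538084
n=28: 1·28 2·14 4·7 7·4 14·2 28·1  f→[1+16+256+2401+38416+614656]=655746
q^33  k|33↦f(k): 33:1185921 11:14641 3:81 1:1  a_33=1200644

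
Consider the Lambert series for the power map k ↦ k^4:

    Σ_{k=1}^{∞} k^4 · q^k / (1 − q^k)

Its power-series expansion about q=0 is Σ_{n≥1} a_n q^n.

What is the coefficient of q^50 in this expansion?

a_50 = 6651267

q^50  k|50↦f(k): 1:1 2:16 5:625 10:10000 25:390625 50:6250000  a_50=6651267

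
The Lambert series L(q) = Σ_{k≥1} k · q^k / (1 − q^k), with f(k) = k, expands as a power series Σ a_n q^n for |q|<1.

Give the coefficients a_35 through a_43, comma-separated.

48, 91, 38, 60, 56, 90, 42, 96, 44

d|35:{1,5,7,35}  Σf=1+5+7+35=48
d|36:{1,2,3,4,6,9,12,18,36}  Σf=1+2+3+4+6+9+12+18+36=91
q^37  k|37↦f(k): 1:1 37:37  a_37=38
q^38  k|38↦f(k): 1:1 2:2 19:19 38:38  a_38=60
q^39  k|39↦f(k): 1:1 3:3 13:13 39:39  a_39=56
[q^40] f(40)=40,f(20)=20,f(10)=10,f(8)=8,f(5)=5,f(4)=4,f(2)=2,f(1)=1 ⇒ 90
d|41:{41,1}  Σf=41+1=42
[q^42] f(42)=42,f(21)=21,f(14)=14,f(7)=7,f(6)=6,f(3)=3,f(2)=2,f(1)=1 ⇒ 96
q^43  k|43↦f(k): 1:1 43:43  a_43=44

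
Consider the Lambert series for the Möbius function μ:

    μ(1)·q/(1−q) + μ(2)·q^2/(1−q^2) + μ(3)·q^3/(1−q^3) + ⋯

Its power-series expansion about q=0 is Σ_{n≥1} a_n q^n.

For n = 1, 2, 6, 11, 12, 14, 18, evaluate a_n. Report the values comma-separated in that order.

[q^1] μ(1)=1 ⇒ 1
q^2  k|2↦μ(k): 2:-1 1:1  a_2=0
d|6:{1,2,3,6}  Σμ=1+(-1)+(-1)+1=0
n=11: 11·1 1·11  μ→[(-1)+1]=0
d|12:{12,6,4,3,2,1}  Σμ=0+1+0+(-1)+(-1)+1=0
q^14  k|14↦μ(k): 1:1 2:-1 7:-1 14:1  a_14=0
q^18  k|18↦μ(k): 1:1 2:-1 3:-1 6:1 9:0 18:0  a_18=0

1, 0, 0, 0, 0, 0, 0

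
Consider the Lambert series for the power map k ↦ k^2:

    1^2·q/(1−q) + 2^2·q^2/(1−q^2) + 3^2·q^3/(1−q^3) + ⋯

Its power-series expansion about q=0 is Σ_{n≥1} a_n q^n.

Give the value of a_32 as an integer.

q^32  k|32↦f(k): 1:1 2:4 4:16 8:64 16:256 32:1024  a_32=1365

a_32 = 1365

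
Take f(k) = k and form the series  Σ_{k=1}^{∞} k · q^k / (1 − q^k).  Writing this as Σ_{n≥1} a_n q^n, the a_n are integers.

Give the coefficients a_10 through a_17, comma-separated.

n=10: 10·1 5·2 2·5 1·10  f→[10+5+2+1]=18
n=11: 1·11 11·1  f→[1+11]=12
n=12: 1·12 2·6 3·4 4·3 6·2 12·1  f→[1+2+3+4+6+12]=28
[q^13] f(1)=1,f(13)=13 ⇒ 14
q^14  k|14↦f(k): 14:14 7:7 2:2 1:1  a_14=24
q^15  k|15↦f(k): 1:1 3:3 5:5 15:15  a_15=24
q^16  k|16↦f(k): 1:1 2:2 4:4 8:8 16:16  a_16=31
d|17:{17,1}  Σf=17+1=18

18, 12, 28, 14, 24, 24, 31, 18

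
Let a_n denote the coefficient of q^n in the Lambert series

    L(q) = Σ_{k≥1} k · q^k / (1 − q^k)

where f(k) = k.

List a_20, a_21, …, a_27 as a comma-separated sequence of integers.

42, 32, 36, 24, 60, 31, 42, 40

[q^20] f(20)=20,f(10)=10,f(5)=5,f(4)=4,f(2)=2,f(1)=1 ⇒ 42
[q^21] f(21)=21,f(7)=7,f(3)=3,f(1)=1 ⇒ 32
n=22: 1·22 2·11 11·2 22·1  f→[1+2+11+22]=36
n=23: 23·1 1·23  f→[23+1]=24
n=24: 1·24 2·12 3·8 4·6 6·4 8·3 12·2 24·1  f→[1+2+3+4+6+8+12+24]=60
d|25:{25,5,1}  Σf=25+5+1=31
d|26:{26,13,2,1}  Σf=26+13+2+1=42
[q^27] f(27)=27,f(9)=9,f(3)=3,f(1)=1 ⇒ 40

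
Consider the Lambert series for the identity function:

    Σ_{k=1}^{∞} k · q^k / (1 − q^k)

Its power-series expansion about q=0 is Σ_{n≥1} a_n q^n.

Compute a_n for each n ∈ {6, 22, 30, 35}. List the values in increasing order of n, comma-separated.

d|6:{1,2,3,6}  Σf=1+2+3+6=12
q^22  k|22↦f(k): 1:1 2:2 11:11 22:22  a_22=36
d|30:{1,2,3,5,6,10,15,30}  Σf=1+2+3+5+6+10+15+30=72
q^35  k|35↦f(k): 35:35 7:7 5:5 1:1  a_35=48

12, 36, 72, 48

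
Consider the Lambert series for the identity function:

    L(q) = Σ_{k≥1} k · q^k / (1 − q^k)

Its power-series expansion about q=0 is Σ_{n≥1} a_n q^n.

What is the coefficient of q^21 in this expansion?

a_21 = 32

[q^21] f(1)=1,f(3)=3,f(7)=7,f(21)=21 ⇒ 32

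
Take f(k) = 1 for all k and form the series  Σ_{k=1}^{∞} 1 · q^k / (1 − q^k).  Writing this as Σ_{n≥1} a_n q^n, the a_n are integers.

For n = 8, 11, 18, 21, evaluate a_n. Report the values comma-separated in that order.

4, 2, 6, 4

q^8  k|8↦f(k): 8:1 4:1 2:1 1:1  a_8=4
n=11: 11·1 1·11  f→[1+1]=2
[q^18] f(1)=1,f(2)=1,f(3)=1,f(6)=1,f(9)=1,f(18)=1 ⇒ 6
n=21: 21·1 7·3 3·7 1·21  f→[1+1+1+1]=4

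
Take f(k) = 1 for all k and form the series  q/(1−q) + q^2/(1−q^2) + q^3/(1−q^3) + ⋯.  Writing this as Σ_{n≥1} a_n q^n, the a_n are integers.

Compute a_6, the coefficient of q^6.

n=6: 6·1 3·2 2·3 1·6  f→[1+1+1+1]=4

a_6 = 4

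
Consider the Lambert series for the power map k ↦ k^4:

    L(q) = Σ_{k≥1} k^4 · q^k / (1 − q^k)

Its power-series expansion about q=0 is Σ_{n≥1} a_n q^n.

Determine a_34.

a_34 = 1419874

n=34: 1·34 2·17 17·2 34·1  f→[1+16+83521+1336336]=1419874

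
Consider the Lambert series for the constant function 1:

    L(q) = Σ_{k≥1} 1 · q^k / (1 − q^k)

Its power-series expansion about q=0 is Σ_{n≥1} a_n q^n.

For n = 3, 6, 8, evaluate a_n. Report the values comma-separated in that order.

2, 4, 4

[q^3] f(3)=1,f(1)=1 ⇒ 2
d|6:{1,2,3,6}  Σf=1+1+1+1=4
q^8  k|8↦f(k): 1:1 2:1 4:1 8:1  a_8=4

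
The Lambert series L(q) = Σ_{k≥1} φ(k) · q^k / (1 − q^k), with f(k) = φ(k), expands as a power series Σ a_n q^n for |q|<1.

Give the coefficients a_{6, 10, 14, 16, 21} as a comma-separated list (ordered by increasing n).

[q^6] φ(1)=1,φ(2)=1,φ(3)=2,φ(6)=2 ⇒ 6
d|10:{10,5,2,1}  Σφ=4+4+1+1=10
[q^14] φ(1)=1,φ(2)=1,φ(7)=6,φ(14)=6 ⇒ 14
q^16  k|16↦φ(k): 16:8 8:4 4:2 2:1 1:1  a_16=16
d|21:{1,3,7,21}  Σφ=1+2+6+12=21

6, 10, 14, 16, 21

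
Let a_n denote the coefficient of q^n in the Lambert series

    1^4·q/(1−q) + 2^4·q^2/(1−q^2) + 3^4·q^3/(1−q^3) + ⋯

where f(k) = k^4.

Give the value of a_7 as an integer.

a_7 = 2402

q^7  k|7↦f(k): 1:1 7:2401  a_7=2402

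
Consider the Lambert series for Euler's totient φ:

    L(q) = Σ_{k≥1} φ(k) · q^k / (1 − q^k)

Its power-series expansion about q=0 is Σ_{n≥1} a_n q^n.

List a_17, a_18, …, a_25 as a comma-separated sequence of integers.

d|17:{1,17}  Σφ=1+16=17
[q^18] φ(18)=6,φ(9)=6,φ(6)=2,φ(3)=2,φ(2)=1,φ(1)=1 ⇒ 18
[q^19] φ(19)=18,φ(1)=1 ⇒ 19
q^20  k|20↦φ(k): 20:8 10:4 5:4 4:2 2:1 1:1  a_20=20
[q^21] φ(1)=1,φ(3)=2,φ(7)=6,φ(21)=12 ⇒ 21
n=22: 22·1 11·2 2·11 1·22  φ→[10+10+1+1]=22
[q^23] φ(1)=1,φ(23)=22 ⇒ 23
[q^24] φ(24)=8,φ(12)=4,φ(8)=4,φ(6)=2,φ(4)=2,φ(3)=2,φ(2)=1,φ(1)=1 ⇒ 24
q^25  k|25↦φ(k): 1:1 5:4 25:20  a_25=25

17, 18, 19, 20, 21, 22, 23, 24, 25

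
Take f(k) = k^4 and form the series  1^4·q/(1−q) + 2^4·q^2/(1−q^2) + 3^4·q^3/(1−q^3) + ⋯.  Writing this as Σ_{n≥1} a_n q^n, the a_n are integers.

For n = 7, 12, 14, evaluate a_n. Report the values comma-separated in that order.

d|7:{7,1}  Σf=2401+1=2402
q^12  k|12↦f(k): 1:1 2:16 3:81 4:256 6:1296 12:20736  a_12=22386
n=14: 1·14 2·7 7·2 14·1  f→[1+16+2401+38416]=40834

2402, 22386, 40834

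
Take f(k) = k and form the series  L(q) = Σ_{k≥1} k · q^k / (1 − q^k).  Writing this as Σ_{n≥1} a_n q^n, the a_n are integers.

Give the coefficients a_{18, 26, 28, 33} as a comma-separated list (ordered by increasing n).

d|18:{1,2,3,6,9,18}  Σf=1+2+3+6+9+18=39
q^26  k|26↦f(k): 1:1 2:2 13:13 26:26  a_26=42
d|28:{1,2,4,7,14,28}  Σf=1+2+4+7+14+28=56
[q^33] f(33)=33,f(11)=11,f(3)=3,f(1)=1 ⇒ 48

39, 42, 56, 48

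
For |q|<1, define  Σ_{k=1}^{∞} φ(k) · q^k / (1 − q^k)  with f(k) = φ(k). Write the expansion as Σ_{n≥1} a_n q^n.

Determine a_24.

[q^24] φ(24)=8,φ(12)=4,φ(8)=4,φ(6)=2,φ(4)=2,φ(3)=2,φ(2)=1,φ(1)=1 ⇒ 24

a_24 = 24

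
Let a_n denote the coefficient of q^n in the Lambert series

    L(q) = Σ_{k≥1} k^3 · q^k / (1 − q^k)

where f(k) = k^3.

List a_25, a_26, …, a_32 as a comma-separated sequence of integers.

n=25: 1·25 5·5 25·1  f→[1+125+15625]=15751
q^26  k|26↦f(k): 26:17576 13:2197 2:8 1:1  a_26=19782
q^27  k|27↦f(k): 27:19683 9:729 3:27 1:1  a_27=20440
[q^28] f(1)=1,f(2)=8,f(4)=64,f(7)=343,f(14)=2744,f(28)=21952 ⇒ 25112
d|29:{29,1}  Σf=24389+1=24390
d|30:{30,15,10,6,5,3,2,1}  Σf=27000+3375+1000+216+125+27+8+1=31752
n=31: 31·1 1·31  f→[29791+1]=29792
d|32:{32,16,8,4,2,1}  Σf=32768+4096+512+64+8+1=37449

15751, 19782, 20440, 25112, 24390, 31752, 29792, 37449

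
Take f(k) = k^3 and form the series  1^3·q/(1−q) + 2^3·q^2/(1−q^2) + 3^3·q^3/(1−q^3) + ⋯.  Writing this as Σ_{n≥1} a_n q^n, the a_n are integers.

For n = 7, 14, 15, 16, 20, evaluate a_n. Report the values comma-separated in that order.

q^7  k|7↦f(k): 7:343 1:1  a_7=344
n=14: 14·1 7·2 2·7 1·14  f→[2744+343+8+1]=3096
d|15:{1,3,5,15}  Σf=1+27+125+3375=3528
d|16:{16,8,4,2,1}  Σf=4096+512+64+8+1=4681
d|20:{20,10,5,4,2,1}  Σf=8000+1000+125+64+8+1=9198

344, 3096, 3528, 4681, 9198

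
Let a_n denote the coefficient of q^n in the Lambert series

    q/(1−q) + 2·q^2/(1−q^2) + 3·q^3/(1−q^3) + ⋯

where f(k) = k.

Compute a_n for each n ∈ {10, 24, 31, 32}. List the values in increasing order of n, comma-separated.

n=10: 1·10 2·5 5·2 10·1  f→[1+2+5+10]=18
[q^24] f(1)=1,f(2)=2,f(3)=3,f(4)=4,f(6)=6,f(8)=8,f(12)=12,f(24)=24 ⇒ 60
d|31:{1,31}  Σf=1+31=32
[q^32] f(1)=1,f(2)=2,f(4)=4,f(8)=8,f(16)=16,f(32)=32 ⇒ 63

18, 60, 32, 63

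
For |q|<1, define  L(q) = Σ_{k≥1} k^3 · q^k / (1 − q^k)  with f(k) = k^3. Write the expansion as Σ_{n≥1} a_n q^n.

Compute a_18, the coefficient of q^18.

a_18 = 6813

[q^18] f(1)=1,f(2)=8,f(3)=27,f(6)=216,f(9)=729,f(18)=5832 ⇒ 6813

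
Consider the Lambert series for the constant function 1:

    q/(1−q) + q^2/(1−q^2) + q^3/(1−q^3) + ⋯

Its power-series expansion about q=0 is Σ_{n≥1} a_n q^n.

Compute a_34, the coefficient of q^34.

q^34  k|34↦f(k): 34:1 17:1 2:1 1:1  a_34=4

a_34 = 4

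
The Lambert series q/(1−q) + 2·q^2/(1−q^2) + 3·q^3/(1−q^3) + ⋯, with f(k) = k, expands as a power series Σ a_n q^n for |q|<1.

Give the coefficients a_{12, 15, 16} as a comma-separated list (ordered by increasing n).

28, 24, 31

q^12  k|12↦f(k): 12:12 6:6 4:4 3:3 2:2 1:1  a_12=28
q^15  k|15↦f(k): 15:15 5:5 3:3 1:1  a_15=24
q^16  k|16↦f(k): 1:1 2:2 4:4 8:8 16:16  a_16=31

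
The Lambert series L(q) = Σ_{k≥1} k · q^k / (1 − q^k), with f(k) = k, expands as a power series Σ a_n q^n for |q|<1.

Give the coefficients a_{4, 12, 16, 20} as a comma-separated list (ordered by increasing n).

[q^4] f(1)=1,f(2)=2,f(4)=4 ⇒ 7
n=12: 1·12 2·6 3·4 4·3 6·2 12·1  f→[1+2+3+4+6+12]=28
[q^16] f(16)=16,f(8)=8,f(4)=4,f(2)=2,f(1)=1 ⇒ 31
q^20  k|20↦f(k): 20:20 10:10 5:5 4:4 2:2 1:1  a_20=42

7, 28, 31, 42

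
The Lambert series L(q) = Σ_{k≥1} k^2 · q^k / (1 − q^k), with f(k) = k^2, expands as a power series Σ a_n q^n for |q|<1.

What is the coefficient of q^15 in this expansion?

d|15:{1,3,5,15}  Σf=1+9+25+225=260

a_15 = 260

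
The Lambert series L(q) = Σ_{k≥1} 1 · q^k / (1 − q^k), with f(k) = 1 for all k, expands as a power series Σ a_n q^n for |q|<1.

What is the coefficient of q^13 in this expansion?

q^13  k|13↦f(k): 13:1 1:1  a_13=2

a_13 = 2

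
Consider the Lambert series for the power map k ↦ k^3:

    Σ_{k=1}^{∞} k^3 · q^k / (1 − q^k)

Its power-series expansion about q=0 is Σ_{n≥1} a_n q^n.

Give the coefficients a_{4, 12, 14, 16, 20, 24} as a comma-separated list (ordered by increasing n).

n=4: 1·4 2·2 4·1  f→[1+8+64]=73
[q^12] f(1)=1,f(2)=8,f(3)=27,f(4)=64,f(6)=216,f(12)=1728 ⇒ 2044
[q^14] f(14)=2744,f(7)=343,f(2)=8,f(1)=1 ⇒ 3096
n=16: 1·16 2·8 4·4 8·2 16·1  f→[1+8+64+512+4096]=4681
d|20:{20,10,5,4,2,1}  Σf=8000+1000+125+64+8+1=9198
n=24: 1·24 2·12 3·8 4·6 6·4 8·3 12·2 24·1  f→[1+8+27+64+216+512+1728+13824]=16380

73, 2044, 3096, 4681, 9198, 16380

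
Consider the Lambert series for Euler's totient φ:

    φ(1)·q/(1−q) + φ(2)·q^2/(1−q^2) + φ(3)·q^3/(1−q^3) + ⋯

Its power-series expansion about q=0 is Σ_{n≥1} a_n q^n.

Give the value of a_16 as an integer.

q^16  k|16↦φ(k): 1:1 2:1 4:2 8:4 16:8  a_16=16

a_16 = 16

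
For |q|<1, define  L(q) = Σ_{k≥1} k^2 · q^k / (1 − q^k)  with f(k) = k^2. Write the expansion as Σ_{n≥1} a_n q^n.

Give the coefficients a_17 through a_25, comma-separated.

n=17: 1·17 17·1  f→[1+289]=290
n=18: 18·1 9·2 6·3 3·6 2·9 1·18  f→[324+81+36+9+4+1]=455
q^19  k|19↦f(k): 1:1 19:361  a_19=362
n=20: 1·20 2·10 4·5 5·4 10·2 20·1  f→[1+4+16+25+100+400]=546
q^21  k|21↦f(k): 21:441 7:49 3:9 1:1  a_21=500
[q^22] f(22)=484,f(11)=121,f(2)=4,f(1)=1 ⇒ 610
q^23  k|23↦f(k): 23:529 1:1  a_23=530
q^24  k|24↦f(k): 24:576 12:144 8:64 6:36 4:16 3:9 2:4 1:1  a_24=850
d|25:{1,5,25}  Σf=1+25+625=651

290, 455, 362, 546, 500, 610, 530, 850, 651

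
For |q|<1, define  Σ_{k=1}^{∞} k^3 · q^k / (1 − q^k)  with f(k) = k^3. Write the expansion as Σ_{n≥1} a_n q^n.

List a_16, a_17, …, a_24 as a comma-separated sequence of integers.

d|16:{16,8,4,2,1}  Σf=4096+512+64+8+1=4681
n=17: 17·1 1·17  f→[4913+1]=4914
q^18  k|18↦f(k): 18:5832 9:729 6:216 3:27 2:8 1:1  a_18=6813
q^19  k|19↦f(k): 19:6859 1:1  a_19=6860
d|20:{1,2,4,5,10,20}  Σf=1+8+64+125+1000+8000=9198
[q^21] f(1)=1,f(3)=27,f(7)=343,f(21)=9261 ⇒ 9632
d|22:{22,11,2,1}  Σf=10648+1331+8+1=11988
[q^23] f(1)=1,f(23)=12167 ⇒ 12168
q^24  k|24↦f(k): 1:1 2:8 3:27 4:64 6:216 8:512 12:1728 24:13824  a_24=16380

4681, 4914, 6813, 6860, 9198, 9632, 11988, 12168, 16380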